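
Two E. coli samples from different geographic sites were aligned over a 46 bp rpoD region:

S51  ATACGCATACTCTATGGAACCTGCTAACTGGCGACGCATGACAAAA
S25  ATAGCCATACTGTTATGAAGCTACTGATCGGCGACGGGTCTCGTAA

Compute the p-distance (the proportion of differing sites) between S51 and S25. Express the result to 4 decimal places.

Differing sites — 4:C/G; 5:G/C; 12:C/G; 14:A/T; 15:T/A; 16:G/T; 20:C/G; 23:G/A; 26:A/G; 28:C/T; 29:T/C; 37:C/G; 38:A/G; 40:G/C; 41:A/T; 43:A/G; 44:A/T.
There are 17 differences over 46 sites, so p = 17/46 = 0.3696.

0.3696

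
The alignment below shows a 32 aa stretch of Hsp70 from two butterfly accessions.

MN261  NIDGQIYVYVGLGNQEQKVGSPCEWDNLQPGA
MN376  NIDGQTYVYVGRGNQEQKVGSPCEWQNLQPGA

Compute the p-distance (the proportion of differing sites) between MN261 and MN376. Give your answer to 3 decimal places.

0.094

Differing sites — 6:I/T; 12:L/R; 26:D/Q.
There are 3 differences over 32 sites, so p = 3/32 = 0.094.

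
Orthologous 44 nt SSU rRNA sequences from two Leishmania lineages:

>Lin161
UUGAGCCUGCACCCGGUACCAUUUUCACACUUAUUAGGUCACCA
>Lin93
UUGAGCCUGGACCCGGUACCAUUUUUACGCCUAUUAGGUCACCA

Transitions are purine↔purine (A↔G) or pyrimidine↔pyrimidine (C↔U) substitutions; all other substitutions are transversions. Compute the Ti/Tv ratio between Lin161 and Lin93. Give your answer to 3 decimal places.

3.000

The sequences differ at positions 10 (C/G, transversion), 26 (C/U, transition), 29 (A/G, transition), 31 (U/C, transition).
Of the 4 differences, 3 transitions and 1 transversion, so Ti/Tv = 3/1 = 3.000.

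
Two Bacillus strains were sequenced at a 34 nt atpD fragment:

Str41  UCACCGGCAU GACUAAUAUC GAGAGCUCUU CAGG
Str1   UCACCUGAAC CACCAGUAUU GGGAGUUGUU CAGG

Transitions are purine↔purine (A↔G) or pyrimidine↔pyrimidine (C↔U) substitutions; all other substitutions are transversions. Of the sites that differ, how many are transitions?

Differing sites — 6:G/U (Tv); 8:C/A (Tv); 10:U/C (Ti); 11:G/C (Tv); 14:U/C (Ti); 16:A/G (Ti); 20:C/U (Ti); 22:A/G (Ti); 26:C/U (Ti); 28:C/G (Tv).
Of the 10 differences, 6 transitions and 4 transversions, so the answer is 6.

6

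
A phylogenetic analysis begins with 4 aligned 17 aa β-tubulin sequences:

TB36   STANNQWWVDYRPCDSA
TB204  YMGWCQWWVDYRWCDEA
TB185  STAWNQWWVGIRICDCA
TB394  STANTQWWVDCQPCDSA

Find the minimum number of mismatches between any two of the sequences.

Pairwise Hamming distances:
  TB36 vs TB204: 7
  TB36 vs TB185: 5
  TB36 vs TB394: 3
  TB204 vs TB185: 8
  TB204 vs TB394: 9
  TB185 vs TB394: 7
The smallest is 3, between TB36 and TB394.

3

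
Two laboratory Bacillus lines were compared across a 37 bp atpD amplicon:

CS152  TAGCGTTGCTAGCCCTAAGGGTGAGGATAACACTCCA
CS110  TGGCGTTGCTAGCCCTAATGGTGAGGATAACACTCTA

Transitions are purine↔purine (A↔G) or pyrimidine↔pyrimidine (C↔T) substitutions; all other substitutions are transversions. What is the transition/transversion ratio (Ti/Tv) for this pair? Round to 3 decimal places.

The sequences differ at positions 2 (A/G, transition), 19 (G/T, transversion), 36 (C/T, transition).
Of the 3 differences, 2 transitions and 1 transversion, so Ti/Tv = 2/1 = 2.000.

2.000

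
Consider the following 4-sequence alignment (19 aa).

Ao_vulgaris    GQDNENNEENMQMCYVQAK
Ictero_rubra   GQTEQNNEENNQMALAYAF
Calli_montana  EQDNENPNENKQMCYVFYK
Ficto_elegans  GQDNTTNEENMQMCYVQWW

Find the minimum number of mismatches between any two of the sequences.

4

Pairwise Hamming distances:
  Ao_vulgaris vs Ictero_rubra: 9
  Ao_vulgaris vs Calli_montana: 6
  Ao_vulgaris vs Ficto_elegans: 4
  Ictero_rubra vs Calli_montana: 13
  Ictero_rubra vs Ficto_elegans: 11
  Calli_montana vs Ficto_elegans: 9
The smallest is 4, between Ao_vulgaris and Ficto_elegans.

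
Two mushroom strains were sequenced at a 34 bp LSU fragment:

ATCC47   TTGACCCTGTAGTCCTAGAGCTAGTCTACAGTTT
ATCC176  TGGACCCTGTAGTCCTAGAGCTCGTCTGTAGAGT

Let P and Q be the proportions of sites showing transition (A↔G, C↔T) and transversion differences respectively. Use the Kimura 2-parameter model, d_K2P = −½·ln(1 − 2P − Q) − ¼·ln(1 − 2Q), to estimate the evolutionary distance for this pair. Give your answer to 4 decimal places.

0.2012

The sequences differ at positions 2 (T/G, transversion), 23 (A/C, transversion), 28 (A/G, transition), 29 (C/T, transition), 32 (T/A, transversion), 33 (T/G, transversion).
Of the 6 differences, 2 transitions and 4 transversions over 34 sites: P = 2/34 = 0.058824, Q = 4/34 = 0.117647.
d = −0.5·ln(0.764705) − 0.25·ln(0.764706) = −0.5·(-0.268265) − 0.25·(-0.268264) = 0.2012.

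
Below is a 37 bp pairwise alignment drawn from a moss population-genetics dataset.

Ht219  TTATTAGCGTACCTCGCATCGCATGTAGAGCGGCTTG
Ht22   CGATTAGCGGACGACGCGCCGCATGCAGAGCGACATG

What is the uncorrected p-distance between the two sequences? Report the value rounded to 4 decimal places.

Differing sites — 1:T/C; 2:T/G; 10:T/G; 13:C/G; 14:T/A; 18:A/G; 19:T/C; 26:T/C; 33:G/A; 35:T/A.
There are 10 differences over 37 sites, so p = 10/37 = 0.2703.

0.2703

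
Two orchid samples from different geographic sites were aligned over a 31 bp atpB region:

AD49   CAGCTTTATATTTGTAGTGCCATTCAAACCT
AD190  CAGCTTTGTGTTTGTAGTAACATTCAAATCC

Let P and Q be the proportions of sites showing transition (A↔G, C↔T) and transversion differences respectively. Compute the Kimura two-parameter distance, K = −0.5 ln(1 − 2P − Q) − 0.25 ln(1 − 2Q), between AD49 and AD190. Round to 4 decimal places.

The sequences differ at positions 8 (A/G, transition), 10 (A/G, transition), 19 (G/A, transition), 20 (C/A, transversion), 29 (C/T, transition), 31 (T/C, transition).
Of the 6 differences, 5 transitions and 1 transversion over 31 sites: P = 5/31 = 0.161290, Q = 1/31 = 0.032258.
d = −0.5·ln(0.645162) − 0.25·ln(0.935484) = −0.5·(-0.438254) − 0.25·(-0.066691) = 0.2358.

0.2358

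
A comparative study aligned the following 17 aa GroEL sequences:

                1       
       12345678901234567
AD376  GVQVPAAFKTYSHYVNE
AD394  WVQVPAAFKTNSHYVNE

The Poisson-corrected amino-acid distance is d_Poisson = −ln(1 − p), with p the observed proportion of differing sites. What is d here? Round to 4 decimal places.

The sequences differ at positions 1 (G/W), 11 (Y/N).
p = 2/17 = 0.117647.
d = −ln(1 − 0.117647) = −ln(0.882353) = 0.1252.

0.1252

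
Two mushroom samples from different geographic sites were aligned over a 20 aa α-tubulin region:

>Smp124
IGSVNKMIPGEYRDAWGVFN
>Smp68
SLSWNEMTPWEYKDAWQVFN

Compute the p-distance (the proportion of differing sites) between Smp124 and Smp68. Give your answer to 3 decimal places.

0.400

Differing sites — 1:I/S; 2:G/L; 4:V/W; 6:K/E; 8:I/T; 10:G/W; 13:R/K; 17:G/Q.
There are 8 differences over 20 sites, so p = 8/20 = 0.400.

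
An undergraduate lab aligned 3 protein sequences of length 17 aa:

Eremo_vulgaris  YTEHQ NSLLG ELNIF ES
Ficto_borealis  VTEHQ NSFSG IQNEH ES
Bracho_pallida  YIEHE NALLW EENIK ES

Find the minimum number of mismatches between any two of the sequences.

6

Pairwise Hamming distances:
  Eremo_vulgaris vs Ficto_borealis: 7
  Eremo_vulgaris vs Bracho_pallida: 6
  Ficto_borealis vs Bracho_pallida: 11
The smallest is 6, between Eremo_vulgaris and Bracho_pallida.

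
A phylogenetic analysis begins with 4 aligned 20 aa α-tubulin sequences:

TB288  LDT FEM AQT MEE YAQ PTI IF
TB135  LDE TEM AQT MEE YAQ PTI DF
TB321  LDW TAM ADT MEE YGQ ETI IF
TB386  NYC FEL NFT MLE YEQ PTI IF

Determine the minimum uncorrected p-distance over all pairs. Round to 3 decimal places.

0.150

Pairwise Hamming distances:
  TB288 vs TB135: 3
  TB288 vs TB321: 6
  TB288 vs TB386: 8
  TB135 vs TB321: 6
  TB135 vs TB386: 10
  TB321 vs TB386: 11
The smallest is 3 mismatches, between TB288 and TB135; p = 3/20 = 0.150.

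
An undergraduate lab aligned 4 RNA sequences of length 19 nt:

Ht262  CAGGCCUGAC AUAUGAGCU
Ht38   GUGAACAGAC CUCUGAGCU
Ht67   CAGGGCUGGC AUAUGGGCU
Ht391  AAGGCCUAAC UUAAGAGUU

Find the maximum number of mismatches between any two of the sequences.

Pairwise Hamming distances:
  Ht262 vs Ht38: 7
  Ht262 vs Ht67: 3
  Ht262 vs Ht391: 5
  Ht38 vs Ht67: 9
  Ht38 vs Ht391: 10
  Ht67 vs Ht391: 8
The largest is 10, between Ht38 and Ht391.

10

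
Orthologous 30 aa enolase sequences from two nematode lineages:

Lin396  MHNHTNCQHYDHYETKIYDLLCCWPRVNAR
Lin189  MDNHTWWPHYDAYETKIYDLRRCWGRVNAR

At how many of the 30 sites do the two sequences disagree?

8

The sequences differ at positions 2 (H/D), 6 (N/W), 7 (C/W), 8 (Q/P), 12 (H/A), 21 (L/R), 22 (C/R), 25 (P/G).
That gives 8 mismatches out of 30 aligned sites, so the Hamming distance is 8.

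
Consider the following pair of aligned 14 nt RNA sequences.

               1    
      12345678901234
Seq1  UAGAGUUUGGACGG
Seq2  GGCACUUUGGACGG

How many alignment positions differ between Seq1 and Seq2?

The sequences differ at positions 1 (U/G), 2 (A/G), 3 (G/C), 5 (G/C).
That gives 4 mismatches out of 14 aligned sites, so the Hamming distance is 4.

4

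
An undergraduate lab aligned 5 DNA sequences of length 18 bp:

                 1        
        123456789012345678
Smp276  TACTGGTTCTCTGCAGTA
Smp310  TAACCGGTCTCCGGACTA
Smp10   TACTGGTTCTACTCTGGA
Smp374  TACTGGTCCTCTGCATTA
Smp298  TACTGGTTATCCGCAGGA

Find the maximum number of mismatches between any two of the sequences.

10

Pairwise Hamming distances:
  Smp276 vs Smp310: 7
  Smp276 vs Smp10: 5
  Smp276 vs Smp374: 2
  Smp276 vs Smp298: 3
  Smp310 vs Smp10: 10
  Smp310 vs Smp374: 8
  Smp310 vs Smp298: 8
  Smp10 vs Smp374: 7
  Smp10 vs Smp298: 4
  Smp374 vs Smp298: 5
The largest is 10, between Smp310 and Smp10.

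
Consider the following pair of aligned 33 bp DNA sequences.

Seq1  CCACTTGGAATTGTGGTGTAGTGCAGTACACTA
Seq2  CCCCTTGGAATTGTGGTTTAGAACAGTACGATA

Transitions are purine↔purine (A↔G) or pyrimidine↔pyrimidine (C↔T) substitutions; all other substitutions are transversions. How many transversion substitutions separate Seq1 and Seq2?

Differing sites — 3:A/C (Tv); 18:G/T (Tv); 22:T/A (Tv); 23:G/A (Ti); 30:A/G (Ti); 31:C/A (Tv).
Of the 6 differences, 2 transitions and 4 transversions, so the answer is 4.

4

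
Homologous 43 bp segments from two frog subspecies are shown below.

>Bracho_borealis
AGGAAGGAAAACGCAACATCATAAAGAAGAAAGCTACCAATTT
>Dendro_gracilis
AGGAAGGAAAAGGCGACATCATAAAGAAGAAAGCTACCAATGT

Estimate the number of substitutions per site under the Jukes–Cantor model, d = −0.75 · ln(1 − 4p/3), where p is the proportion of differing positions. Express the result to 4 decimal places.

The sequences differ at positions 12 (C/G), 15 (A/G), 42 (T/G).
p = 3/43 = 0.069767.
d = −0.75 · ln(1 − (4/3)·0.069767) = −0.75 · ln(0.906977) = −0.75 · (-0.097638) = 0.0732.

0.0732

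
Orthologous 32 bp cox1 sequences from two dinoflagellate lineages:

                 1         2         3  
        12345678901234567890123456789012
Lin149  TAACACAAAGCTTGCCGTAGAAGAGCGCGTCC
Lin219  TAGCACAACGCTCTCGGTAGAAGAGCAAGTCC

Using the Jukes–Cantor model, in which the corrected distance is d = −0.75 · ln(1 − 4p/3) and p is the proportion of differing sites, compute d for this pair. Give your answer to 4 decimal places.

Mismatches occur at site 3 (A/G), site 9 (A/C), site 13 (T/C), site 14 (G/T), site 16 (C/G), site 27 (G/A), site 28 (C/A).
p = 7/32 = 0.218750.
d = −0.75 · ln(1 − (4/3)·0.218750) = −0.75 · ln(0.708333) = −0.75 · (-0.344841) = 0.2586.

0.2586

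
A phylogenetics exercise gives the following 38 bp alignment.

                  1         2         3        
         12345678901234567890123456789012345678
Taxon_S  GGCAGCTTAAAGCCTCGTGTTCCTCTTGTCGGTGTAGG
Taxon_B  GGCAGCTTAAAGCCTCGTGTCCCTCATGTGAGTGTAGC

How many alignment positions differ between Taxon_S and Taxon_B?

5

Mismatches occur at site 21 (T/C), site 26 (T/A), site 30 (C/G), site 31 (G/A), site 38 (G/C).
That gives 5 mismatches out of 38 aligned sites, so the Hamming distance is 5.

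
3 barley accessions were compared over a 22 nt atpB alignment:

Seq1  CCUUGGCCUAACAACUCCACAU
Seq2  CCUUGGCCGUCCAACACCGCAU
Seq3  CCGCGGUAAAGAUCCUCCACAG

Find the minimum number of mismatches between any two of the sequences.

5

Pairwise Hamming distances:
  Seq1 vs Seq2: 5
  Seq1 vs Seq3: 10
  Seq2 vs Seq3: 13
The smallest is 5, between Seq1 and Seq2.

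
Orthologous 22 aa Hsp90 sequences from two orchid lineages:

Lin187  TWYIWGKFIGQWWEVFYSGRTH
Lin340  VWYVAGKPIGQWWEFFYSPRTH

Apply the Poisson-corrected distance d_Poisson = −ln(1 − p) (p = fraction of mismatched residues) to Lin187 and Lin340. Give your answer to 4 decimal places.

0.3185

Mismatches occur at site 1 (T↔V), site 4 (I↔V), site 5 (W↔A), site 8 (F↔P), site 15 (V↔F), site 19 (G↔P).
p = 6/22 = 0.272727.
d = −ln(1 − 0.272727) = −ln(0.727273) = 0.3185.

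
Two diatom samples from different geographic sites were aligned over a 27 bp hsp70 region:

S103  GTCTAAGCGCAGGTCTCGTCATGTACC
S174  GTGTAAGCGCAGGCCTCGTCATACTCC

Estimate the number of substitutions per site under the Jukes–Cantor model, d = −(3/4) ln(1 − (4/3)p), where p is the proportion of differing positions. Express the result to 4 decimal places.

0.2127

The sequences differ at positions 3 (C/G), 14 (T/C), 23 (G/A), 24 (T/C), 25 (A/T).
p = 5/27 = 0.185185.
d = −0.75 · ln(1 − (4/3)·0.185185) = −0.75 · ln(0.753087) = −0.75 · (-0.283575) = 0.2127.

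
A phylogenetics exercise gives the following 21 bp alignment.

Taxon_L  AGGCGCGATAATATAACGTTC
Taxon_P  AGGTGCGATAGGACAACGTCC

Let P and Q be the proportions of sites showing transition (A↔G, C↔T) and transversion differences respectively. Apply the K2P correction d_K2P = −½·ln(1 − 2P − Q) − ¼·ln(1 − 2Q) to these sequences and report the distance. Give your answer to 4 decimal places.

The sequences differ at positions 4 (C/T, transition), 11 (A/G, transition), 12 (T/G, transversion), 14 (T/C, transition), 20 (T/C, transition).
Of the 5 differences, 4 transitions and 1 transversion over 21 sites: P = 4/21 = 0.190476, Q = 1/21 = 0.047619.
d = −0.5·ln(0.571429) − 0.25·ln(0.904762) = −0.5·(-0.559615) − 0.25·(-0.100083) = 0.3048.

0.3048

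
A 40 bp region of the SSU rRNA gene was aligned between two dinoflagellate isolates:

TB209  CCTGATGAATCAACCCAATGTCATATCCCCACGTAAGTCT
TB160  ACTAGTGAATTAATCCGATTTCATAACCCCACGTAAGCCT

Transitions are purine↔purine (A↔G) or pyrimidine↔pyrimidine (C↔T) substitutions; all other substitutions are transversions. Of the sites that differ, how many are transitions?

Differing sites — 1:C/A (Tv); 4:G/A (Ti); 5:A/G (Ti); 11:C/T (Ti); 14:C/T (Ti); 17:A/G (Ti); 20:G/T (Tv); 26:T/A (Tv); 38:T/C (Ti).
Of the 9 differences, 6 transitions and 3 transversions, so the answer is 6.

6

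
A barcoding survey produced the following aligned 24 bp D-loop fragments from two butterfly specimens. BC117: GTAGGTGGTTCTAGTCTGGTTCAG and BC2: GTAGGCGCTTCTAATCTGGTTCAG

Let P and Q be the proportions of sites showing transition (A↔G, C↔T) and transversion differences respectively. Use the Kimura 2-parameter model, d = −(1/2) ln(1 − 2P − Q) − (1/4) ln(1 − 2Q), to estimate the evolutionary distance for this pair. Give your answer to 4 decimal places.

0.1386

Mismatches occur at site 6 (T→C, transition), site 8 (G→C, transversion), site 14 (G→A, transition).
Of the 3 differences, 2 transitions and 1 transversion over 24 sites: P = 2/24 = 0.083333, Q = 1/24 = 0.041667.
d = −0.5·ln(0.791667) − 0.25·ln(0.916666) = −0.5·(-0.233614) − 0.25·(-0.087012) = 0.1386.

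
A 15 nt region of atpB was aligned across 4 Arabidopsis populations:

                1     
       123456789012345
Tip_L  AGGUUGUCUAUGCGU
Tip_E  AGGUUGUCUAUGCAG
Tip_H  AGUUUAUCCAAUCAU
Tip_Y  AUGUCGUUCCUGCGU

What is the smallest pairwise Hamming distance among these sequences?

2

Pairwise Hamming distances:
  Tip_L vs Tip_E: 2
  Tip_L vs Tip_H: 6
  Tip_L vs Tip_Y: 5
  Tip_E vs Tip_H: 6
  Tip_E vs Tip_Y: 7
  Tip_H vs Tip_Y: 9
The smallest is 2, between Tip_L and Tip_E.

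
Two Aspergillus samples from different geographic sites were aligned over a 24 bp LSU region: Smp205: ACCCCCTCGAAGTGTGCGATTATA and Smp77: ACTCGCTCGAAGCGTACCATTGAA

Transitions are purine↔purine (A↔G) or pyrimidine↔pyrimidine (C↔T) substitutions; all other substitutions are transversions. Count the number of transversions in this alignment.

3

Mismatches occur at site 3 (C→T, transition), site 5 (C→G, transversion), site 13 (T→C, transition), site 16 (G→A, transition), site 18 (G→C, transversion), site 22 (A→G, transition), site 23 (T→A, transversion).
Of the 7 differences, 4 transitions and 3 transversions, so the answer is 3.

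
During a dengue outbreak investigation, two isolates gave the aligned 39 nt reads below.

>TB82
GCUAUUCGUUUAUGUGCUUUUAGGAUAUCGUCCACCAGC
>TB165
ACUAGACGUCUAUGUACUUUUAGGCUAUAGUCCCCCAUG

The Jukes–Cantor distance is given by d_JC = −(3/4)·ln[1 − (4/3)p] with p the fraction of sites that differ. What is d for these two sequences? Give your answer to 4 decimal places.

0.3138

Differing sites — 1:G/A; 5:U/G; 6:U/A; 10:U/C; 16:G/A; 25:A/C; 29:C/A; 34:A/C; 38:G/U; 39:C/G.
p = 10/39 = 0.256410.
d = −0.75 · ln(1 − (4/3)·0.256410) = −0.75 · ln(0.658120) = −0.75 · (-0.418368) = 0.3138.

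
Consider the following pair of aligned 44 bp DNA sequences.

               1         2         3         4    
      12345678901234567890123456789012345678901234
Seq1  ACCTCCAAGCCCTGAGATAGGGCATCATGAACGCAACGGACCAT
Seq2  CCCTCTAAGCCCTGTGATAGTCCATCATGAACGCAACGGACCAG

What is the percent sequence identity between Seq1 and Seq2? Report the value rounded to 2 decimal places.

86.36%

The sequences differ at positions 1 (A/C), 6 (C/T), 15 (A/T), 21 (G/T), 22 (G/C), 44 (T/G).
38 of the 44 sites match, so the percent identity is 38/44 × 100 = 86.36%.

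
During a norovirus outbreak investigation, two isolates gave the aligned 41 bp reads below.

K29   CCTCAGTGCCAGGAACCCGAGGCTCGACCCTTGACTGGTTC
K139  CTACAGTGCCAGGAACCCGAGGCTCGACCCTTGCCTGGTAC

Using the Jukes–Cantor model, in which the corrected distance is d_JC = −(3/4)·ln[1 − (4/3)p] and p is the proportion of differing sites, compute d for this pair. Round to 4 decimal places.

The sequences differ at positions 2 (C/T), 3 (T/A), 34 (A/C), 40 (T/A).
p = 4/41 = 0.097561.
d = −0.75 · ln(1 − (4/3)·0.097561) = −0.75 · ln(0.869919) = −0.75 · (-0.139355) = 0.1045.

0.1045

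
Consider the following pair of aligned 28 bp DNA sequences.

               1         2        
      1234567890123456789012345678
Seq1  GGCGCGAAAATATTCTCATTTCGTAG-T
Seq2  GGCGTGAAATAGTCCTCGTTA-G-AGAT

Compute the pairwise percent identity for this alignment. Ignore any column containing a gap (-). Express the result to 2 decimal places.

Excluding the 3 gap columns leaves 25 comparable sites.
The sequences differ at positions 5 (C/T), 10 (A/T), 11 (T/A), 12 (A/G), 14 (T/C), 18 (A/G), 21 (T/A).
18 of the 25 comparable sites match, so the percent identity is 18/25 × 100 = 72.00%.

72.00%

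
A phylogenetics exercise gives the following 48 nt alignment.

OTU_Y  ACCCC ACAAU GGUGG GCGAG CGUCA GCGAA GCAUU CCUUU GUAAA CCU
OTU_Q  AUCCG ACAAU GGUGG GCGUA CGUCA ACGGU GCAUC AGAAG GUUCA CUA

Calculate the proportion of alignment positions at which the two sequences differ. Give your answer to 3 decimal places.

0.354

The sequences differ at positions 2 (C/U), 5 (C/G), 19 (A/U), 20 (G/A), 26 (G/A), 29 (A/G), 30 (A/U), 35 (U/C), 36 (C/A), 37 (C/G), 38 (U/A), 39 (U/A), 40 (U/G), 43 (A/U), 44 (A/C), 47 (C/U), 48 (U/A).
There are 17 differences over 48 sites, so p = 17/48 = 0.354.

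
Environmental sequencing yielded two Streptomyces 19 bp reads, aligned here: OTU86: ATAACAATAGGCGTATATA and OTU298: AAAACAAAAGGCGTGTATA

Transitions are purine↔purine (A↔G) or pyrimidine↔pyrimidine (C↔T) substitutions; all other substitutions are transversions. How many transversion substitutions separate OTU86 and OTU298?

Differing sites — 2:T/A (Tv); 8:T/A (Tv); 15:A/G (Ti).
Of the 3 differences, 1 transition and 2 transversions, so the answer is 2.

2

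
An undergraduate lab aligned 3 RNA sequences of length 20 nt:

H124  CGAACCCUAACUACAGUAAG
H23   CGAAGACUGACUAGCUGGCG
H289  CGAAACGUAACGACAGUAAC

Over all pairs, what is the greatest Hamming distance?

12

Pairwise Hamming distances:
  H124 vs H23: 9
  H124 vs H289: 4
  H23 vs H289: 12
The largest is 12, between H23 and H289.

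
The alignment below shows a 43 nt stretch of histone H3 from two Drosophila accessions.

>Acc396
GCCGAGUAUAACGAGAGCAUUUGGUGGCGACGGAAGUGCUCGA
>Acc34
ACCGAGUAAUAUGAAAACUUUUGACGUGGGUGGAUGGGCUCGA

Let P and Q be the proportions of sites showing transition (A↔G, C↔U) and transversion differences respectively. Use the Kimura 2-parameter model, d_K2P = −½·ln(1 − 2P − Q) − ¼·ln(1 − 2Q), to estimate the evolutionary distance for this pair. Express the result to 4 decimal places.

0.4812

Mismatches occur at site 1 (G→A, transition), site 9 (U→A, transversion), site 10 (A→U, transversion), site 12 (C→U, transition), site 15 (G→A, transition), site 17 (G→A, transition), site 19 (A→U, transversion), site 24 (G→A, transition), site 25 (U→C, transition), site 27 (G→U, transversion), site 28 (C→G, transversion), site 30 (A→G, transition), site 31 (C→U, transition), site 35 (A→U, transversion), site 37 (U→G, transversion).
Of the 15 differences, 8 transitions and 7 transversions over 43 sites: P = 8/43 = 0.186047, Q = 7/43 = 0.162791.
d = −0.5·ln(0.465115) − 0.25·ln(0.674418) = −0.5·(-0.765471) − 0.25·(-0.393905) = 0.4812.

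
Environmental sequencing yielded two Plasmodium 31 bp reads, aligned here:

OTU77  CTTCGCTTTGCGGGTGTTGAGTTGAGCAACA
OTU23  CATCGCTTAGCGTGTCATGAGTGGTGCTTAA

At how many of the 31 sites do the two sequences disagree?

10

Differing sites — 2:T/A; 9:T/A; 13:G/T; 16:G/C; 17:T/A; 23:T/G; 25:A/T; 28:A/T; 29:A/T; 30:C/A.
That gives 10 mismatches out of 31 aligned sites, so the Hamming distance is 10.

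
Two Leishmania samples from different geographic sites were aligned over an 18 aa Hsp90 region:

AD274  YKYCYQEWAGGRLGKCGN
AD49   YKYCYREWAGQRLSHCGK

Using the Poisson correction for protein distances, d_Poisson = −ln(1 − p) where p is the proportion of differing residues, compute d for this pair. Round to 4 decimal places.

Mismatches occur at site 6 (Q↔R), site 11 (G↔Q), site 14 (G↔S), site 15 (K↔H), site 18 (N↔K).
p = 5/18 = 0.277778.
d = −ln(1 − 0.277778) = −ln(0.722222) = 0.3254.

0.3254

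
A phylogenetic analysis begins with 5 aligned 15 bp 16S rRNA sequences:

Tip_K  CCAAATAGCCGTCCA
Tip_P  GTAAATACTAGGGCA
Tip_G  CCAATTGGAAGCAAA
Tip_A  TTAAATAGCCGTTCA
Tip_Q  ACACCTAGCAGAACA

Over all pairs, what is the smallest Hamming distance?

3

Pairwise Hamming distances:
  Tip_K vs Tip_P: 7
  Tip_K vs Tip_G: 7
  Tip_K vs Tip_A: 3
  Tip_K vs Tip_Q: 6
  Tip_P vs Tip_G: 9
  Tip_P vs Tip_A: 6
  Tip_P vs Tip_Q: 8
  Tip_G vs Tip_A: 9
  Tip_G vs Tip_Q: 7
  Tip_A vs Tip_Q: 7
The smallest is 3, between Tip_K and Tip_A.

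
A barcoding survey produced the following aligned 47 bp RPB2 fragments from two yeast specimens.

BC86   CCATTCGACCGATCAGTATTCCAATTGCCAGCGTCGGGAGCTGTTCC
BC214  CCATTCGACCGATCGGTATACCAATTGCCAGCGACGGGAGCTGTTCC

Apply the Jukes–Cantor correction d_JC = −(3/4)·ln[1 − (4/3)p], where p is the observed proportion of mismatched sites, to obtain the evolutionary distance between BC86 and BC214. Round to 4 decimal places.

0.0667

The sequences differ at positions 15 (A/G), 20 (T/A), 34 (T/A).
p = 3/47 = 0.063830.
d = −0.75 · ln(1 − (4/3)·0.063830) = −0.75 · ln(0.914893) = −0.75 · (-0.088948) = 0.0667.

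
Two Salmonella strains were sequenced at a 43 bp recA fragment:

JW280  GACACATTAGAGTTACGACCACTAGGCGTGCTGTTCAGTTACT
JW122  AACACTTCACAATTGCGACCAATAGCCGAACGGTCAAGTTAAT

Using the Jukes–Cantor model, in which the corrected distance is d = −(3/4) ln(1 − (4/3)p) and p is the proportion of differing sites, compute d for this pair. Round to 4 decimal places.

Mismatches occur at site 1 (G→A), site 6 (A→T), site 8 (T→C), site 10 (G→C), site 12 (G→A), site 15 (A→G), site 22 (C→A), site 26 (G→C), site 29 (T→A), site 30 (G→A), site 32 (T→G), site 35 (T→C), site 36 (C→A), site 42 (C→A).
p = 14/43 = 0.325581.
d = −0.75 · ln(1 − (4/3)·0.325581) = −0.75 · ln(0.565892) = −0.75 · (-0.569352) = 0.4270.

0.4270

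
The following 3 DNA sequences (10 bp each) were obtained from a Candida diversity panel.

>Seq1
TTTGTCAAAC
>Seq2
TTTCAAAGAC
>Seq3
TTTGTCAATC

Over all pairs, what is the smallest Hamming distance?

Pairwise Hamming distances:
  Seq1 vs Seq2: 4
  Seq1 vs Seq3: 1
  Seq2 vs Seq3: 5
The smallest is 1, between Seq1 and Seq3.

1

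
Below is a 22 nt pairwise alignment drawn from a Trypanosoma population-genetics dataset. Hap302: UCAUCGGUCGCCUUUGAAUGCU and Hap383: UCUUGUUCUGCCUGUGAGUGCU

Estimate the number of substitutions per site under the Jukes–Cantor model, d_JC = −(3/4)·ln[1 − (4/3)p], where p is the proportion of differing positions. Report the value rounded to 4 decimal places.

Mismatches occur at site 3 (A↔U), site 5 (C↔G), site 6 (G↔U), site 7 (G↔U), site 8 (U↔C), site 9 (C↔U), site 14 (U↔G), site 18 (A↔G).
p = 8/22 = 0.363636.
d = −0.75 · ln(1 − (4/3)·0.363636) = −0.75 · ln(0.515152) = −0.75 · (-0.663293) = 0.4975.

0.4975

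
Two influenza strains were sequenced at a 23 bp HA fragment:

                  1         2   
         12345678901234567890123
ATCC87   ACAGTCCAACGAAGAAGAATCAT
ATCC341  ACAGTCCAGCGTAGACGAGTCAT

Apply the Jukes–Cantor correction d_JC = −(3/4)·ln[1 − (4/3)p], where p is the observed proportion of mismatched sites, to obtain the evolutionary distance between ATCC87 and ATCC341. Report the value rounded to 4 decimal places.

Differing sites — 9:A/G; 12:A/T; 16:A/C; 19:A/G.
p = 4/23 = 0.173913.
d = −0.75 · ln(1 − (4/3)·0.173913) = −0.75 · ln(0.768116) = −0.75 · (-0.263815) = 0.1979.

0.1979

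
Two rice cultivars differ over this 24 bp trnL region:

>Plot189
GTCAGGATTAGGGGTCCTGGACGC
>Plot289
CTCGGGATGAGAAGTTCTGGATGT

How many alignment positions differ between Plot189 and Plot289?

8

The sequences differ at positions 1 (G/C), 4 (A/G), 9 (T/G), 12 (G/A), 13 (G/A), 16 (C/T), 22 (C/T), 24 (C/T).
That gives 8 mismatches out of 24 aligned sites, so the Hamming distance is 8.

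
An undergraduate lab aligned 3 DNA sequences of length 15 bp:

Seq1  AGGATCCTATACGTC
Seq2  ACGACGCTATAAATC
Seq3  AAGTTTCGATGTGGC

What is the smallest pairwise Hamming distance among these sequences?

Pairwise Hamming distances:
  Seq1 vs Seq2: 5
  Seq1 vs Seq3: 7
  Seq2 vs Seq3: 9
The smallest is 5, between Seq1 and Seq2.

5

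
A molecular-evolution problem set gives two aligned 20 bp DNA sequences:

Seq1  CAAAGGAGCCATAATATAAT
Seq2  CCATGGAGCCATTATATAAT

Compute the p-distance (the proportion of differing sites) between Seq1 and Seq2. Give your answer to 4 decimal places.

0.1500

Mismatches occur at site 2 (A↔C), site 4 (A↔T), site 13 (A↔T).
There are 3 differences over 20 sites, so p = 3/20 = 0.1500.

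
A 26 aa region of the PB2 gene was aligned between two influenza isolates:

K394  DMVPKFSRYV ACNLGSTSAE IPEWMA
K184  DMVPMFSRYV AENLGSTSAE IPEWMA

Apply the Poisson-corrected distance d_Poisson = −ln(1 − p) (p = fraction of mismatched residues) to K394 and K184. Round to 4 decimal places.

0.0800

Mismatches occur at site 5 (K/M), site 12 (C/E).
p = 2/26 = 0.076923.
d = −ln(1 − 0.076923) = −ln(0.923077) = 0.0800.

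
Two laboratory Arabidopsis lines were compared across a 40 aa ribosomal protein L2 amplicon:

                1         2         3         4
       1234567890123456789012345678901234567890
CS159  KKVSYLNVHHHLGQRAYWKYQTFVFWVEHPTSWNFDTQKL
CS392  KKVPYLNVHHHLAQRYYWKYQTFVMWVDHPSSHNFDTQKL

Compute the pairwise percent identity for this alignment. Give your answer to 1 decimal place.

Differing sites — 4:S/P; 13:G/A; 16:A/Y; 25:F/M; 28:E/D; 31:T/S; 33:W/H.
33 of the 40 sites match, so the percent identity is 33/40 × 100 = 82.5%.

82.5%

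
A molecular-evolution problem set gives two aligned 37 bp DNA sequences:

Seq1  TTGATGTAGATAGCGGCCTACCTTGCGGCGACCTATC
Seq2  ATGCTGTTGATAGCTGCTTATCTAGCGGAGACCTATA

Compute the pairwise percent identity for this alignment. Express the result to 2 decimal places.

Differing sites — 1:T/A; 4:A/C; 8:A/T; 15:G/T; 18:C/T; 21:C/T; 24:T/A; 29:C/A; 37:C/A.
28 of the 37 sites match, so the percent identity is 28/37 × 100 = 75.68%.

75.68%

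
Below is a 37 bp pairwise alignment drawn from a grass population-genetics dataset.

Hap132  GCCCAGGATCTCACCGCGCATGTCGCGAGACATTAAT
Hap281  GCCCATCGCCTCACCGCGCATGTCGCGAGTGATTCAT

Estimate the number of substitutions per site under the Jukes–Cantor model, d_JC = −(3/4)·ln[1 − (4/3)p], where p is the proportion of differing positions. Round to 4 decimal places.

Differing sites — 6:G/T; 7:G/C; 8:A/G; 9:T/C; 30:A/T; 31:C/G; 35:A/C.
p = 7/37 = 0.189189.
d = −0.75 · ln(1 − (4/3)·0.189189) = −0.75 · ln(0.747748) = −0.75 · (-0.290689) = 0.2180.

0.2180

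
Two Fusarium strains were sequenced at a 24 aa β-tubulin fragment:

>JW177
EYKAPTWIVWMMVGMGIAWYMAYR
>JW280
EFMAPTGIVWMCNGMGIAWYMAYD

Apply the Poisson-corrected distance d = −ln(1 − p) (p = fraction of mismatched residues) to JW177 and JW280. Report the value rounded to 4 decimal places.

The sequences differ at positions 2 (Y/F), 3 (K/M), 7 (W/G), 12 (M/C), 13 (V/N), 24 (R/D).
p = 6/24 = 0.250000.
d = −ln(1 − 0.250000) = −ln(0.750000) = 0.2877.

0.2877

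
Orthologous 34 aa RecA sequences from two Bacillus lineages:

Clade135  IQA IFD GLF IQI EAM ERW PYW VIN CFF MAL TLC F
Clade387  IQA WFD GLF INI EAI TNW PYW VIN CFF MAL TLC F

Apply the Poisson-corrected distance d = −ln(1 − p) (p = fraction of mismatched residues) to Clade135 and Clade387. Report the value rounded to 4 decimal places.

0.1591

The sequences differ at positions 4 (I/W), 11 (Q/N), 15 (M/I), 16 (E/T), 17 (R/N).
p = 5/34 = 0.147059.
d = −ln(1 − 0.147059) = −ln(0.852941) = 0.1591.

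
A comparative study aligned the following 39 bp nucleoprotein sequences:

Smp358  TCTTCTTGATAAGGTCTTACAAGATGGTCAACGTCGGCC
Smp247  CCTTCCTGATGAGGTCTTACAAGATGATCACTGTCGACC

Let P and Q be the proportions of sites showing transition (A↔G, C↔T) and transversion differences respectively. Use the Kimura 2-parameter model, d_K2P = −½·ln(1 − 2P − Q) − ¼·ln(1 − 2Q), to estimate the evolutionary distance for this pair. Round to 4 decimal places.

The sequences differ at positions 1 (T/C, transition), 6 (T/C, transition), 11 (A/G, transition), 27 (G/A, transition), 31 (A/C, transversion), 32 (C/T, transition), 37 (G/A, transition).
Of the 7 differences, 6 transitions and 1 transversion over 39 sites: P = 6/39 = 0.153846, Q = 1/39 = 0.025641.
d = −0.5·ln(0.666667) − 0.25·ln(0.948718) = −0.5·(-0.405465) − 0.25·(-0.052644) = 0.2159.

0.2159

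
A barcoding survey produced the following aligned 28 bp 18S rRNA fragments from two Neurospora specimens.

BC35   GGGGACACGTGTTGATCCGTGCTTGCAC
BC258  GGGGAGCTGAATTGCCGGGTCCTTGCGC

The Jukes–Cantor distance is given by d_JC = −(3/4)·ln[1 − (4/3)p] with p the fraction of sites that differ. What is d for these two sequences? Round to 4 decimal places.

0.5565

The sequences differ at positions 6 (C/G), 7 (A/C), 8 (C/T), 10 (T/A), 11 (G/A), 15 (A/C), 16 (T/C), 17 (C/G), 18 (C/G), 21 (G/C), 27 (A/G).
p = 11/28 = 0.392857.
d = −0.75 · ln(1 − (4/3)·0.392857) = −0.75 · ln(0.476191) = −0.75 · (-0.741936) = 0.5565.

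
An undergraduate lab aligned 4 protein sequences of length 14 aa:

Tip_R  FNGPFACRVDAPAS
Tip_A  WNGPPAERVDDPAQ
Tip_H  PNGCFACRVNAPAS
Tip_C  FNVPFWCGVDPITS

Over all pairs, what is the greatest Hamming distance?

Pairwise Hamming distances:
  Tip_R vs Tip_A: 5
  Tip_R vs Tip_H: 3
  Tip_R vs Tip_C: 6
  Tip_A vs Tip_H: 7
  Tip_A vs Tip_C: 10
  Tip_H vs Tip_C: 9
The largest is 10, between Tip_A and Tip_C.

10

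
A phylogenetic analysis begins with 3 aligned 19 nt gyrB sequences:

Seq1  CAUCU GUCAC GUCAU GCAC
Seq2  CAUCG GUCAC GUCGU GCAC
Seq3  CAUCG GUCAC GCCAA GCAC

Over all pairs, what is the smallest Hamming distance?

2

Pairwise Hamming distances:
  Seq1 vs Seq2: 2
  Seq1 vs Seq3: 3
  Seq2 vs Seq3: 3
The smallest is 2, between Seq1 and Seq2.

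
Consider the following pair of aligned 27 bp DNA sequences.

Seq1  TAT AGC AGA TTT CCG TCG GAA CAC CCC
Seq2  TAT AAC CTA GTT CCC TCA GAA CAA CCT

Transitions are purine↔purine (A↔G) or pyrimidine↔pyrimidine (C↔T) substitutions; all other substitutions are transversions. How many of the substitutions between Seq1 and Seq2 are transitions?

3

Mismatches occur at site 5 (G→A, transition), site 7 (A→C, transversion), site 8 (G→T, transversion), site 10 (T→G, transversion), site 15 (G→C, transversion), site 18 (G→A, transition), site 24 (C→A, transversion), site 27 (C→T, transition).
Of the 8 differences, 3 transitions and 5 transversions, so the answer is 3.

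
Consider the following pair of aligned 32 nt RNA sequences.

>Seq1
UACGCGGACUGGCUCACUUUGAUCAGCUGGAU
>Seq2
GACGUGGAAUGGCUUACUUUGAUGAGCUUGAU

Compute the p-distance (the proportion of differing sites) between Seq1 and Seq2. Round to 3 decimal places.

0.188

The sequences differ at positions 1 (U/G), 5 (C/U), 9 (C/A), 15 (C/U), 24 (C/G), 29 (G/U).
There are 6 differences over 32 sites, so p = 6/32 = 0.188.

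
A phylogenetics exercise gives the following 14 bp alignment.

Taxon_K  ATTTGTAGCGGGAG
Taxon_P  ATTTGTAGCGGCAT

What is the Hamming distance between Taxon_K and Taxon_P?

Differing sites — 12:G/C; 14:G/T.
That gives 2 mismatches out of 14 aligned sites, so the Hamming distance is 2.

2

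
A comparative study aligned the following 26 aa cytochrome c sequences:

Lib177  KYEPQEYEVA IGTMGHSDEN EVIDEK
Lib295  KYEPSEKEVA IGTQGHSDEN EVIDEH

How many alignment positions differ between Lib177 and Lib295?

4

Mismatches occur at site 5 (Q→S), site 7 (Y→K), site 14 (M→Q), site 26 (K→H).
That gives 4 mismatches out of 26 aligned sites, so the Hamming distance is 4.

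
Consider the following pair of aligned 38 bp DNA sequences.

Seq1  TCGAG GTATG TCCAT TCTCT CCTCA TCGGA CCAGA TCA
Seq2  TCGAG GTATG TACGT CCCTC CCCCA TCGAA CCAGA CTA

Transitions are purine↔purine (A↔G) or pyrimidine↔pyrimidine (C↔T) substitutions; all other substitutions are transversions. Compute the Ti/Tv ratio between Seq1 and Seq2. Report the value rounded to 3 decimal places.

Differing sites — 12:C/A (Tv); 14:A/G (Ti); 16:T/C (Ti); 18:T/C (Ti); 19:C/T (Ti); 20:T/C (Ti); 23:T/C (Ti); 29:G/A (Ti); 36:T/C (Ti); 37:C/T (Ti).
Of the 10 differences, 9 transitions and 1 transversion, so Ti/Tv = 9/1 = 9.000.

9.000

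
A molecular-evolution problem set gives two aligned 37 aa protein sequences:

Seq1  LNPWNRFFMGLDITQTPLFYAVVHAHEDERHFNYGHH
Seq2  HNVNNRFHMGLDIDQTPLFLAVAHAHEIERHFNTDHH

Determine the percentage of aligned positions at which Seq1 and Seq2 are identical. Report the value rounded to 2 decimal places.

72.97%

The sequences differ at positions 1 (L/H), 3 (P/V), 4 (W/N), 8 (F/H), 14 (T/D), 20 (Y/L), 23 (V/A), 28 (D/I), 34 (Y/T), 35 (G/D).
27 of the 37 sites match, so the percent identity is 27/37 × 100 = 72.97%.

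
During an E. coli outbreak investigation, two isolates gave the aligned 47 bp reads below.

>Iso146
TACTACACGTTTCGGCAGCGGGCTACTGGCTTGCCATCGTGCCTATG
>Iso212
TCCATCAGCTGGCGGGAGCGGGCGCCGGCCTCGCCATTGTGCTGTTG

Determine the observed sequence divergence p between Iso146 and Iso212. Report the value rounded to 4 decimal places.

0.3617

Differing sites — 2:A/C; 4:T/A; 5:A/T; 8:C/G; 9:G/C; 11:T/G; 12:T/G; 16:C/G; 24:T/G; 25:A/C; 27:T/G; 29:G/C; 32:T/C; 38:C/T; 43:C/T; 44:T/G; 45:A/T.
There are 17 differences over 47 sites, so p = 17/47 = 0.3617.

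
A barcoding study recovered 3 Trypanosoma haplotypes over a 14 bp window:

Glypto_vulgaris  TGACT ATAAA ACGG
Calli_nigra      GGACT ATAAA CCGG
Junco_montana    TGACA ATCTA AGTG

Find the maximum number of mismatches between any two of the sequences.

Pairwise Hamming distances:
  Glypto_vulgaris vs Calli_nigra: 2
  Glypto_vulgaris vs Junco_montana: 5
  Calli_nigra vs Junco_montana: 7
The largest is 7, between Calli_nigra and Junco_montana.

7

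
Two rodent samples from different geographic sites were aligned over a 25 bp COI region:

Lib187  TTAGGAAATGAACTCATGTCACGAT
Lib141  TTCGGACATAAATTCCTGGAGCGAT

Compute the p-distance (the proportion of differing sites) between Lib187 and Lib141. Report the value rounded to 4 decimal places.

0.3200

The sequences differ at positions 3 (A/C), 7 (A/C), 10 (G/A), 13 (C/T), 16 (A/C), 19 (T/G), 20 (C/A), 21 (A/G).
There are 8 differences over 25 sites, so p = 8/25 = 0.3200.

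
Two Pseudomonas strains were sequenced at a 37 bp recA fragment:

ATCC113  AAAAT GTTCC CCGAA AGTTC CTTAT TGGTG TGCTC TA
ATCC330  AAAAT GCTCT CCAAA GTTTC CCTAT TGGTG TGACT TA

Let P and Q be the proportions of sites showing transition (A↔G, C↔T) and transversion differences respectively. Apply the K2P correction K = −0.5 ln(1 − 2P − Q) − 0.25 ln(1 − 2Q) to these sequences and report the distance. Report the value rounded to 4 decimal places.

Differing sites — 7:T/C (Ti); 10:C/T (Ti); 13:G/A (Ti); 16:A/G (Ti); 17:G/T (Tv); 22:T/C (Ti); 33:C/A (Tv); 34:T/C (Ti); 35:C/T (Ti).
Of the 9 differences, 7 transitions and 2 transversions over 37 sites: P = 7/37 = 0.189189, Q = 2/37 = 0.054054.
d = −0.5·ln(0.567568) − 0.25·ln(0.891892) = −0.5·(-0.566395) − 0.25·(-0.114410) = 0.3118.

0.3118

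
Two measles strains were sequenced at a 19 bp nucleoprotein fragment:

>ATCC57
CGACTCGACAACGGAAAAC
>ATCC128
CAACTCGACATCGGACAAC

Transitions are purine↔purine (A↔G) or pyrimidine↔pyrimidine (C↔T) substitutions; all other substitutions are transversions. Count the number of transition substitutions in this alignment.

1

Mismatches occur at site 2 (G↔A, transition), site 11 (A↔T, transversion), site 16 (A↔C, transversion).
Of the 3 differences, 1 transition and 2 transversions, so the answer is 1.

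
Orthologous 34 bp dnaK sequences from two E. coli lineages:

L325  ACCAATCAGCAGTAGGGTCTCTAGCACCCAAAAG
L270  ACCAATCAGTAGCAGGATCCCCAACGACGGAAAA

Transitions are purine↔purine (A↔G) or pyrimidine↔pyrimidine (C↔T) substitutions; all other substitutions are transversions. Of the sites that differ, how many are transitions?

Mismatches occur at site 10 (C/T, transition), site 13 (T/C, transition), site 17 (G/A, transition), site 20 (T/C, transition), site 22 (T/C, transition), site 24 (G/A, transition), site 26 (A/G, transition), site 27 (C/A, transversion), site 29 (C/G, transversion), site 30 (A/G, transition), site 34 (G/A, transition).
Of the 11 differences, 9 transitions and 2 transversions, so the answer is 9.

9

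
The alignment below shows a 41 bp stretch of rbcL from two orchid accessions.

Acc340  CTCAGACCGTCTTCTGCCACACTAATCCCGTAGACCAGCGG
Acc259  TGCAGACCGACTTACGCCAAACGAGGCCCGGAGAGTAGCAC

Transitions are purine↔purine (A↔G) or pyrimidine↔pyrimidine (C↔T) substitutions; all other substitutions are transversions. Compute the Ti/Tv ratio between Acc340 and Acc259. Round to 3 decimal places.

Differing sites — 1:C/T (Ti); 2:T/G (Tv); 10:T/A (Tv); 14:C/A (Tv); 15:T/C (Ti); 20:C/A (Tv); 23:T/G (Tv); 25:A/G (Ti); 26:T/G (Tv); 31:T/G (Tv); 35:C/G (Tv); 36:C/T (Ti); 40:G/A (Ti); 41:G/C (Tv).
Of the 14 differences, 5 transitions and 9 transversions, so Ti/Tv = 5/9 = 0.556.

0.556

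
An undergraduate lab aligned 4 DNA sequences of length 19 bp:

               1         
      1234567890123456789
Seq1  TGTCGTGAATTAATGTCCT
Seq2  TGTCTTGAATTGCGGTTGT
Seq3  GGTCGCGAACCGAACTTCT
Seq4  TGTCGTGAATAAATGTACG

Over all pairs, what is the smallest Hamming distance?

3

Pairwise Hamming distances:
  Seq1 vs Seq2: 6
  Seq1 vs Seq3: 8
  Seq1 vs Seq4: 3
  Seq2 vs Seq3: 9
  Seq2 vs Seq4: 8
  Seq3 vs Seq4: 9
The smallest is 3, between Seq1 and Seq4.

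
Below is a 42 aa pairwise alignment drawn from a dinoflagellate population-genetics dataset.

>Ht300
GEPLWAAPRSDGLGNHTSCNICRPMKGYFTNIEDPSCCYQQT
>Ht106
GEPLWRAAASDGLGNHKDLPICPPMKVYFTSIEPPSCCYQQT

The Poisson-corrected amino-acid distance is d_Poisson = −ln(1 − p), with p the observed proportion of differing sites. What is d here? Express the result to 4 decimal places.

0.3037

Differing sites — 6:A/R; 8:P/A; 9:R/A; 17:T/K; 18:S/D; 19:C/L; 20:N/P; 23:R/P; 27:G/V; 31:N/S; 34:D/P.
p = 11/42 = 0.261905.
d = −ln(1 − 0.261905) = −ln(0.738095) = 0.3037.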